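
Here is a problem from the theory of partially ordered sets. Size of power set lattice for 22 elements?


Power set = 2^n.
2^22 = 4194304


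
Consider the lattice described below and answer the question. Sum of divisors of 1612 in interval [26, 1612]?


Interval [26,1612] in divisors of 1612: [26, 52, 806, 1612]
Sum = 2496


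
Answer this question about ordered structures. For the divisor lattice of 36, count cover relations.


A cover relation a -< b holds when a < b with no c strictly between.
Cover relations:
  1 -< 2
  1 -< 3
  2 -< 4
  2 -< 6
  3 -< 6
  3 -< 9
  4 -< 12
  6 -< 12
  ...4 more
Total: 12


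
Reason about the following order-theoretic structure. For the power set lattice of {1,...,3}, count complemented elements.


An element a is complemented if some b has a meet b = bottom, a join b = top.
every subset A has complement S\A, so all elements are complemented.
Complemented elements: {}, {1}, {2}, {3}, {1,2}, {1,3}, ... (2 more)
Count: 8


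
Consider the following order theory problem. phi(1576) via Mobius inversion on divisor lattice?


phi(n) = n * prod_{p|n} (1 - 1/p).
Prime divisors of 1576: [2, 197]
phi(1576) = 1576 * (1 - 1/2) * (1 - 1/197)
phi(1576) = 784


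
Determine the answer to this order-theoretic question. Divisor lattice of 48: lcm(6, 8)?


Join=lcm.
gcd(6,8)=2
lcm=24


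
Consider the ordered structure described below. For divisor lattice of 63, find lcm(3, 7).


In a divisor lattice, join = lcm (least common multiple).
Compute lcm iteratively: start with first element, then lcm(current, next).
Elements: [3, 7]
lcm(3,7) = 21
Final lcm = 21


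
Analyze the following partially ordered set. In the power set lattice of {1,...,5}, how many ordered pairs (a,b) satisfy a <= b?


The order relation is {(a,b) : a <= b}, reflexive so it includes (a,a).
Examples: ({},{}), ({},{1,2}), ({},{1,2,3}), ({},{1,2,3,4}), ({},{1,2,3,4,5}), ...
Total ordered pairs: 243


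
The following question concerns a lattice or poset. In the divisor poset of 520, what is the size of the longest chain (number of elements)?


A chain is a totally ordered subset; we count the number of elements in a maximum chain.
Compute, for each element x, the size of the longest chain ending at x:
  1: 1
  2: 2
  5: 2
  13: 2
  4: 3
  8: 4
  ...
A maximum chain: 1 < 2 < 4 < 8 < 40 < 520
Number of elements in the longest chain: 6


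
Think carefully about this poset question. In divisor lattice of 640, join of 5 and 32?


In a divisor lattice, join = lcm (least common multiple).
gcd(5,32) = 1
lcm(5,32) = 5*32/gcd = 160/1 = 160


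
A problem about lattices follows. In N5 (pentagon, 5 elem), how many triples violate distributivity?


Distributive law: a ^ (b v c) = (a ^ b) v (a ^ c).
Check all 5^3 = 125 ordered triples (a,b,c).
  e.g. a=b, b=a, c=c: lhs=b != rhs=a
  e.g. a=b, b=c, c=a: lhs=b != rhs=a
Total violating triples: 2


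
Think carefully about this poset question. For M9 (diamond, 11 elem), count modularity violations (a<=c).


Modular law: if a <= c then a v (b ^ c) = (a v b) ^ c.
Check all triples (a,b,c) with a <= c among 11 elements.
This lattice is modular (diamonds M_m and their chain-products are modular).
Total violating triples: 0


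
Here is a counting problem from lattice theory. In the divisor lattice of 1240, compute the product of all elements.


Divisors of 1240: [1, 2, 4, 5, 8, 10, 20, 31, 40, 62, 124, 155, 248, 310, 620, 1240]
Product = n^(d(n)/2) = 1240^(16/2)
Product = 5589506702973337600000000


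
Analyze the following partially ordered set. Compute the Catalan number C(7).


C(n) = C(2n, n) / (n+1).
C(14, 7) = 3432
C(7) = 3432 / 8 = 429


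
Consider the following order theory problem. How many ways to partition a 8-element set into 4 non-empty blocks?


S(n,k) = k*S(n-1,k) + S(n-1,k-1).
S(7,4) = 350, S(7,3) = 301
S(8,4) = 4*350 + 301 = 1400 + 301
S(8,4) = 1701


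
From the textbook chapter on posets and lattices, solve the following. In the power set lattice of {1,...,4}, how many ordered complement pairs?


Complement pair (a,b): a meet b = bottom, a join b = top.
Here: A intersect B = {} and A union B = {1,...,4}.
Pairs found: ({},{1,2,3,4}), ({1},{2,3,4}), ({2},{1,3,4}), ({3},{1,2,4}), ... (12 more)
Total ordered pairs: 16


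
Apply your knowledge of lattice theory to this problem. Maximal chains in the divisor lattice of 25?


A maximal chain goes from the minimum element to a maximal element via cover relations.
Counting all min-to-max paths in the cover graph.
Total maximal chains: 1


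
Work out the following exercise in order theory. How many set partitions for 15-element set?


B(n) = number of set partitions of an n-element set.
B(n) satisfies the recurrence: B(n+1) = sum_k C(n,k)*B(k).
B(15) = 1382958545


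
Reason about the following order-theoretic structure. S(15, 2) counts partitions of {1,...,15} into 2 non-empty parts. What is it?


S(n,k) = k*S(n-1,k) + S(n-1,k-1).
S(14,2) = 8191, S(14,1) = 1
S(15,2) = 2*8191 + 1 = 16382 + 1
S(15,2) = 16383


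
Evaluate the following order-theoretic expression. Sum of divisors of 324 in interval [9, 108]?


Interval [9,108] in divisors of 324: [9, 18, 27, 36, 54, 108]
Sum = 252


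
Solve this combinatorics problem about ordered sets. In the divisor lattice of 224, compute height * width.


Height = length of longest chain minus 1; width = size of largest antichain.
A maximum chain: 1 | 7 | 14 | 28 | 56 | 112 | 224  (height 6).
A maximum antichain: {2, 7}  (width 2).
Product = 6 * 2 = 12


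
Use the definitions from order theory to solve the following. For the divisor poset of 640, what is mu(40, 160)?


In a divisor lattice, mu(a,b) = mu(b/a) where mu is the classical Mobius function.
b/a = 160/40 = 4
Prime factorization of 4: primes [2]
4 is not squarefree, so mu(4) = 0


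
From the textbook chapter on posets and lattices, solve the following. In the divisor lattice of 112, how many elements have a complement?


An element a is complemented if some b has a meet b = bottom, a join b = top.
a is complemented iff gcd(a, n/a)=1, i.e. a is a unitary divisor of 112.
Complemented elements: 1, 7, 16, 112
Count: 4


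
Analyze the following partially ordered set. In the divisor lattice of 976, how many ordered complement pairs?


Complement pair (a,b): a meet b = bottom, a join b = top.
Here: gcd(a,b)=1 and lcm(a,b)=976, i.e. a*b=976 with a,b coprime.
Pairs found: (1,976), (16,61), (61,16), (976,1)
Total ordered pairs: 4


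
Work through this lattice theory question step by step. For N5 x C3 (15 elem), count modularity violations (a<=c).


Modular law: if a <= c then a v (b ^ c) = (a v b) ^ c.
Check all triples (a,b,c) with a <= c among 15 elements.
  e.g. a=(a,0), b=(c,0), c=(b,0): lhs=(a,0) != rhs=(b,0)
  e.g. a=(a,0), b=(c,1), c=(b,0): lhs=(a,0) != rhs=(b,0)
Total violating triples: 18


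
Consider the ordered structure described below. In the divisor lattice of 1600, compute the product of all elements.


Divisors of 1600: [1, 2, 4, 5, 8, 10, 16, 20, 25, 32, 40, 50, 64, 80, 100, 160, 200, 320, 400, 800, 1600]
Product = n^(d(n)/2) = 1600^(21/2)
Product = 4398046511104000000000000000000000


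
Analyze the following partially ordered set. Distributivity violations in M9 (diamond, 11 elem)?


Distributive law: a ^ (b v c) = (a ^ b) v (a ^ c).
Check all 11^3 = 1331 ordered triples (a,b,c).
  e.g. a=a1, b=a2, c=a3: lhs=a1 != rhs=0
  e.g. a=a1, b=a2, c=a4: lhs=a1 != rhs=0
Total violating triples: 504


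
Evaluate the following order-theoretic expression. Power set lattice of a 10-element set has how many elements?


Power set = 2^n.
2^10 = 1024


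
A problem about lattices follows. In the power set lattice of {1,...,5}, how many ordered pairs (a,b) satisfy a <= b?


The order relation is {(a,b) : a <= b}, reflexive so it includes (a,a).
Examples: ({},{}), ({},{1,2}), ({},{1,2,3}), ({},{1,2,3,4}), ({},{1,2,3,4,5}), ...
Total ordered pairs: 243


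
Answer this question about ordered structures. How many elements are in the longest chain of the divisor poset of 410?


A chain is a totally ordered subset; we count the number of elements in a maximum chain.
Compute, for each element x, the size of the longest chain ending at x:
  1: 1
  2: 2
  5: 2
  41: 2
  10: 3
  82: 3
  ...
A maximum chain: 1 < 2 < 10 < 410
Number of elements in the longest chain: 4


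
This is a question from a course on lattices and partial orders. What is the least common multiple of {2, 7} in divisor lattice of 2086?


In a divisor lattice, join = lcm (least common multiple).
Compute lcm iteratively: start with first element, then lcm(current, next).
Elements: [2, 7]
lcm(2,7) = 14
Final lcm = 14


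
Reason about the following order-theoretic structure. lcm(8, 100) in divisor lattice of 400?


Join=lcm.
gcd(8,100)=4
lcm=200


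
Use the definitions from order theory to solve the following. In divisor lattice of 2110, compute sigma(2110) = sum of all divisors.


sigma(n) = sum of divisors.
Divisors of 2110: [1, 2, 5, 10, 211, 422, 1055, 2110]
Sum = 3816


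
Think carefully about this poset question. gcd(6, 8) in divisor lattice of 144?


Meet=gcd.
gcd(6,8)=2


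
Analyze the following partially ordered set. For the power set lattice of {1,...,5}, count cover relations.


A cover relation a -< b holds when a < b with no c strictly between.
Cover relations:
  {} -< {1}
  {} -< {2}
  {} -< {3}
  {} -< {4}
  {} -< {5}
  {1} -< {1,2}
  {1} -< {1,3}
  {1} -< {1,4}
  ...72 more
Total: 80


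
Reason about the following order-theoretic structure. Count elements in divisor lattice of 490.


Divisors of 490: [1, 2, 5, 7, 10, 14, 35, 49, 70, 98, 245, 490]
Count: 12


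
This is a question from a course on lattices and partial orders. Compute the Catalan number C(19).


C(n) = C(2n, n) / (n+1).
C(38, 19) = 35345263800
C(19) = 35345263800 / 20 = 1767263190


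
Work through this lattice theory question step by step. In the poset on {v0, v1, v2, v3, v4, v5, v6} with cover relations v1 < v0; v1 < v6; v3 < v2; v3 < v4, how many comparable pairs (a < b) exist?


A comparable pair {a,b} has a < b or b < a in the order.
Count unordered pairs where one element is strictly below the other.
Examples: {v0,v1}, {v1,v6}, {v2,v3}, {v3,v4}
Total comparable pairs: 4


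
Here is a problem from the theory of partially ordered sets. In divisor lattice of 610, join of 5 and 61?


In a divisor lattice, join = lcm (least common multiple).
gcd(5,61) = 1
lcm(5,61) = 5*61/gcd = 305/1 = 305


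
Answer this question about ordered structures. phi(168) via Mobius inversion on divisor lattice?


phi(n) = n * prod_{p|n} (1 - 1/p).
Prime divisors of 168: [2, 3, 7]
phi(168) = 168 * (1 - 1/2) * (1 - 1/3) * (1 - 1/7)
phi(168) = 48


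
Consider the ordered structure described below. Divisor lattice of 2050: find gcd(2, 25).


In a divisor lattice, meet = gcd (greatest common divisor).
By Euclidean algorithm or factoring: gcd(2,25) = 1


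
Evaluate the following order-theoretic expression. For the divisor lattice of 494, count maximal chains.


A maximal chain goes from the minimum element to a maximal element via cover relations.
Counting all min-to-max paths in the cover graph.
Total maximal chains: 6


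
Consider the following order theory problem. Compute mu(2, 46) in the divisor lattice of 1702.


In a divisor lattice, mu(a,b) = mu(b/a) where mu is the classical Mobius function.
b/a = 46/2 = 23
Prime factorization of 23: primes [23]
23 is squarefree with 1 prime factor(s), so mu(23) = (-1)^1 = -1


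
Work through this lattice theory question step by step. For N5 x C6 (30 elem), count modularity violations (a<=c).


Modular law: if a <= c then a v (b ^ c) = (a v b) ^ c.
Check all triples (a,b,c) with a <= c among 30 elements.
  e.g. a=(a,0), b=(c,0), c=(b,0): lhs=(a,0) != rhs=(b,0)
  e.g. a=(a,0), b=(c,1), c=(b,0): lhs=(a,0) != rhs=(b,0)
Total violating triples: 126


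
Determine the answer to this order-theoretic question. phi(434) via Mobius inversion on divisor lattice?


phi(n) = n * prod_{p|n} (1 - 1/p).
Prime divisors of 434: [2, 7, 31]
phi(434) = 434 * (1 - 1/2) * (1 - 1/7) * (1 - 1/31)
phi(434) = 180


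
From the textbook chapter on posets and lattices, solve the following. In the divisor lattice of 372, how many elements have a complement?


An element a is complemented if some b has a meet b = bottom, a join b = top.
a is complemented iff gcd(a, n/a)=1, i.e. a is a unitary divisor of 372.
Complemented elements: 1, 3, 4, 12, 31, 93, ... (2 more)
Count: 8


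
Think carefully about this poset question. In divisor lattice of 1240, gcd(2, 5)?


Meet=gcd.
gcd(2,5)=1


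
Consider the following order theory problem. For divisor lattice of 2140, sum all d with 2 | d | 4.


Interval [2,4] in divisors of 2140: [2, 4]
Sum = 6


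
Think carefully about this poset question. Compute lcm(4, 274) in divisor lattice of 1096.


In a divisor lattice, join = lcm (least common multiple).
gcd(4,274) = 2
lcm(4,274) = 4*274/gcd = 1096/2 = 548


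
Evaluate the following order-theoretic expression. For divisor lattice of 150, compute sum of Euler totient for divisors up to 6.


Divisors of 150 up to 6: [1, 2, 3, 5, 6]
phi values: [1, 1, 2, 4, 2]
Sum = 10


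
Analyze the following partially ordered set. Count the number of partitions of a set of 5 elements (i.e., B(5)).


B(n) = number of set partitions of an n-element set.
B(n) satisfies the recurrence: B(n+1) = sum_k C(n,k)*B(k).
B(5) = 52


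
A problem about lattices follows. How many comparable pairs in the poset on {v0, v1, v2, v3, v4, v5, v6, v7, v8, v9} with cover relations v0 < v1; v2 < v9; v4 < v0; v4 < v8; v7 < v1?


A comparable pair {a,b} has a < b or b < a in the order.
Count unordered pairs where one element is strictly below the other.
Examples: {v0,v1}, {v0,v4}, {v1,v4}, {v1,v7}, ...
Total comparable pairs: 6


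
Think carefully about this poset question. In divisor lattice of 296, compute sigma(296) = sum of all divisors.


sigma(n) = sum of divisors.
Divisors of 296: [1, 2, 4, 8, 37, 74, 148, 296]
Sum = 570


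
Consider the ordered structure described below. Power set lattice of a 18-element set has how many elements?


Power set = 2^n.
2^18 = 262144


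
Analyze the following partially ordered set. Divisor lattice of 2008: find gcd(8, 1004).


In a divisor lattice, meet = gcd (greatest common divisor).
By Euclidean algorithm or factoring: gcd(8,1004) = 4


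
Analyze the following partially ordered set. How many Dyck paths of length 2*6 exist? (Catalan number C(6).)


C(n) = C(2n, n) / (n+1).
C(12, 6) = 924
C(6) = 924 / 7 = 132


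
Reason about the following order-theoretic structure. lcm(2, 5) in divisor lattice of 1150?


Join=lcm.
gcd(2,5)=1
lcm=10


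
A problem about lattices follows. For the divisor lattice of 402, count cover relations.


A cover relation a -< b holds when a < b with no c strictly between.
Cover relations:
  1 -< 2
  1 -< 3
  1 -< 67
  2 -< 6
  2 -< 134
  3 -< 6
  3 -< 201
  6 -< 402
  ...4 more
Total: 12


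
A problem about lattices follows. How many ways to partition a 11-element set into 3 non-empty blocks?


S(n,k) = k*S(n-1,k) + S(n-1,k-1).
S(10,3) = 9330, S(10,2) = 511
S(11,3) = 3*9330 + 511 = 27990 + 511
S(11,3) = 28501


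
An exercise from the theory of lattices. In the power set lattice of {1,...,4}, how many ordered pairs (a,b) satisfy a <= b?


The order relation is {(a,b) : a <= b}, reflexive so it includes (a,a).
Examples: ({},{}), ({},{1,2}), ({},{1,2,3}), ({},{1,2,3,4}), ({},{1,2,4}), ...
Total ordered pairs: 81


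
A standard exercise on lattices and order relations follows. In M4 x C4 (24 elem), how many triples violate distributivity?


Distributive law: a ^ (b v c) = (a ^ b) v (a ^ c).
Check all 24^3 = 13824 ordered triples (a,b,c).
  e.g. a=(a1,0), b=(a2,0), c=(a3,0): lhs=(a1,0) != rhs=(0,0)
  e.g. a=(a1,0), b=(a2,0), c=(a3,1): lhs=(a1,0) != rhs=(0,0)
Total violating triples: 1536


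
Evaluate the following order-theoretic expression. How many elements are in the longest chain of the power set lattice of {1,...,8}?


A chain is a totally ordered subset; we count the number of elements in a maximum chain.
Compute, for each element x, the size of the longest chain ending at x:
  {}: 1
  {1}: 2
  {2}: 2
  {3}: 2
  {4}: 2
  {5}: 2
  ...
A maximum chain: {} < {1} < {1,2} < {1,2,3} < {1,2,3,4} < {1,2,3,4,5} < {1,2,3,4,5,6} < {1,2,3,4,5,6,7} < {1,2,3,4,5,6,7,8}
Number of elements in the longest chain: 9


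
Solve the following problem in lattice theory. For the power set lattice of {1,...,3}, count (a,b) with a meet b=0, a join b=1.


Complement pair (a,b): a meet b = bottom, a join b = top.
Here: A intersect B = {} and A union B = {1,...,3}.
Pairs found: ({},{1,2,3}), ({1},{2,3}), ({2},{1,3}), ({3},{1,2}), ... (4 more)
Total ordered pairs: 8


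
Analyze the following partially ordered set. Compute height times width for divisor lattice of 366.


Height = length of longest chain minus 1; width = size of largest antichain.
A maximum chain: 1 | 61 | 183 | 366  (height 3).
A maximum antichain: {2, 3, 61}  (width 3).
Product = 3 * 3 = 9


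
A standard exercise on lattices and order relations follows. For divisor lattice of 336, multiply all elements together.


Divisors of 336: [1, 2, 3, 4, 6, 7, 8, 12, 14, 16, 21, 24, 28, 42, 48, 56, 84, 112, 168, 336]
Product = n^(d(n)/2) = 336^(20/2)
Product = 18339723085451720682110976


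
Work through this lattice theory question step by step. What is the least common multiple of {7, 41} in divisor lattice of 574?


In a divisor lattice, join = lcm (least common multiple).
Compute lcm iteratively: start with first element, then lcm(current, next).
Elements: [7, 41]
lcm(7,41) = 287
Final lcm = 287


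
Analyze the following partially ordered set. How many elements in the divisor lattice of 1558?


Divisors of 1558: [1, 2, 19, 38, 41, 82, 779, 1558]
Count: 8


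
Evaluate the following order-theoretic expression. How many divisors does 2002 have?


Divisors of 2002: [1, 2, 7, 11, 13, 14, 22, 26, 77, 91, 143, 154, 182, 286, 1001, 2002]
Count: 16


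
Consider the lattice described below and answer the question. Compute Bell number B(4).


B(n) = number of set partitions of an n-element set.
B(n) satisfies the recurrence: B(n+1) = sum_k C(n,k)*B(k).
B(4) = 15


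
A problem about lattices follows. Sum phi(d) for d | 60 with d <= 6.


Divisors of 60 up to 6: [1, 2, 3, 4, 5, 6]
phi values: [1, 1, 2, 2, 4, 2]
Sum = 12


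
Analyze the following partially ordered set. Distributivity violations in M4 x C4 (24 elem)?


Distributive law: a ^ (b v c) = (a ^ b) v (a ^ c).
Check all 24^3 = 13824 ordered triples (a,b,c).
  e.g. a=(a1,0), b=(a2,0), c=(a3,0): lhs=(a1,0) != rhs=(0,0)
  e.g. a=(a1,0), b=(a2,0), c=(a3,1): lhs=(a1,0) != rhs=(0,0)
Total violating triples: 1536


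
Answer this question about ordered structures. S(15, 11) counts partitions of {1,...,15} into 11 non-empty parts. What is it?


S(n,k) = k*S(n-1,k) + S(n-1,k-1).
S(14,11) = 66066, S(14,10) = 752752
S(15,11) = 11*66066 + 752752 = 726726 + 752752
S(15,11) = 1479478


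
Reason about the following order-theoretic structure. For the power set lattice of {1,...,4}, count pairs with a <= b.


The order relation is {(a,b) : a <= b}, reflexive so it includes (a,a).
Examples: ({},{}), ({},{1,2}), ({},{1,2,3}), ({},{1,2,3,4}), ({},{1,2,4}), ...
Total ordered pairs: 81


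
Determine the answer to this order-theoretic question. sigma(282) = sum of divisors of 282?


sigma(n) = sum of divisors.
Divisors of 282: [1, 2, 3, 6, 47, 94, 141, 282]
Sum = 576


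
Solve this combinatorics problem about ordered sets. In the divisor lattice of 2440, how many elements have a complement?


An element a is complemented if some b has a meet b = bottom, a join b = top.
a is complemented iff gcd(a, n/a)=1, i.e. a is a unitary divisor of 2440.
Complemented elements: 1, 5, 8, 40, 61, 305, ... (2 more)
Count: 8


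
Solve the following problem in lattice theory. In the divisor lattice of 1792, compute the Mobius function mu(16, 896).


In a divisor lattice, mu(a,b) = mu(b/a) where mu is the classical Mobius function.
b/a = 896/16 = 56
Prime factorization of 56: primes [2, 7]
56 is not squarefree, so mu(56) = 0


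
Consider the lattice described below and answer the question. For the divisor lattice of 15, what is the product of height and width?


Height = length of longest chain minus 1; width = size of largest antichain.
A maximum chain: 1 | 5 | 15  (height 2).
A maximum antichain: {3, 5}  (width 2).
Product = 2 * 2 = 4


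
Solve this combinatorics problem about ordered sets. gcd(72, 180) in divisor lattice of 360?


Meet=gcd.
gcd(72,180)=36


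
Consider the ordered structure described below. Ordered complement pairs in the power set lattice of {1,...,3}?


Complement pair (a,b): a meet b = bottom, a join b = top.
Here: A intersect B = {} and A union B = {1,...,3}.
Pairs found: ({},{1,2,3}), ({1},{2,3}), ({2},{1,3}), ({3},{1,2}), ... (4 more)
Total ordered pairs: 8


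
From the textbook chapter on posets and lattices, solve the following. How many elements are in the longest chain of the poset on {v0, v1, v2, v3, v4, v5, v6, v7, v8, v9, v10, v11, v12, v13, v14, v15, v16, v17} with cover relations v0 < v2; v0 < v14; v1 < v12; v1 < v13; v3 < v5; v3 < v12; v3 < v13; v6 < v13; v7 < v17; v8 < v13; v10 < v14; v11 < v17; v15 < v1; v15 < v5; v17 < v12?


A chain is a totally ordered subset; we count the number of elements in a maximum chain.
Compute, for each element x, the size of the longest chain ending at x:
  v0: 1
  v3: 1
  v4: 1
  v6: 1
  v7: 1
  v8: 1
  ...
A maximum chain: v15 < v1 < v12
Number of elements in the longest chain: 3


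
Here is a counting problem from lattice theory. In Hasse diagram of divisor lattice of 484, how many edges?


A cover relation a -< b holds when a < b with no c strictly between.
Cover relations:
  1 -< 2
  1 -< 11
  2 -< 4
  2 -< 22
  4 -< 44
  11 -< 22
  11 -< 121
  22 -< 44
  ...4 more
Total: 12


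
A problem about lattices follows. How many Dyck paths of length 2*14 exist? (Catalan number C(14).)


C(n) = C(2n, n) / (n+1).
C(28, 14) = 40116600
C(14) = 40116600 / 15 = 2674440


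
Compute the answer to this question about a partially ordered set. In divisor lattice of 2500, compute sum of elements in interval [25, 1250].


Interval [25,1250] in divisors of 2500: [25, 50, 125, 250, 625, 1250]
Sum = 2325


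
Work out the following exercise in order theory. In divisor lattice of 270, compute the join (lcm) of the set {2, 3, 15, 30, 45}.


In a divisor lattice, join = lcm (least common multiple).
Compute lcm iteratively: start with first element, then lcm(current, next).
Elements: [2, 3, 15, 30, 45]
lcm(2,3) = 6
lcm(6,15) = 30
lcm(30,30) = 30
lcm(30,45) = 90
Final lcm = 90


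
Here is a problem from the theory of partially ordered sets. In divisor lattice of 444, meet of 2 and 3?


In a divisor lattice, meet = gcd (greatest common divisor).
By Euclidean algorithm or factoring: gcd(2,3) = 1


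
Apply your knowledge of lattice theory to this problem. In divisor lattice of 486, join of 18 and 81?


In a divisor lattice, join = lcm (least common multiple).
gcd(18,81) = 9
lcm(18,81) = 18*81/gcd = 1458/9 = 162


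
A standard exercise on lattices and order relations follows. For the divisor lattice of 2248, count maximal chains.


A maximal chain goes from the minimum element to a maximal element via cover relations.
Counting all min-to-max paths in the cover graph.
Total maximal chains: 4


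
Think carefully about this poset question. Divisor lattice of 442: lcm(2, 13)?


Join=lcm.
gcd(2,13)=1
lcm=26


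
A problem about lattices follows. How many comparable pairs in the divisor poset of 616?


A comparable pair {a,b} has a < b or b < a in the order.
Count unordered pairs where one element is strictly below the other.
Examples: {1,2}, {1,4}, {1,7}, {1,8}, ...
Total comparable pairs: 74


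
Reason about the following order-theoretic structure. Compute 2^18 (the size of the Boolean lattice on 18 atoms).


Power set = 2^n.
2^18 = 262144


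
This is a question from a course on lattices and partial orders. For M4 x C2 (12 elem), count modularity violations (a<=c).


Modular law: if a <= c then a v (b ^ c) = (a v b) ^ c.
Check all triples (a,b,c) with a <= c among 12 elements.
This lattice is modular (diamonds M_m and their chain-products are modular).
Total violating triples: 0


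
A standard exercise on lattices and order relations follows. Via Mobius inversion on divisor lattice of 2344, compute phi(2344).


phi(n) = n * prod_{p|n} (1 - 1/p).
Prime divisors of 2344: [2, 293]
phi(2344) = 2344 * (1 - 1/2) * (1 - 1/293)
phi(2344) = 1168


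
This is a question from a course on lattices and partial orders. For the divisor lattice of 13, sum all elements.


sigma(n) = sum of divisors.
Divisors of 13: [1, 13]
Sum = 14


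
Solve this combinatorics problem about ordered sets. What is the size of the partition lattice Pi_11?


B(n) = number of set partitions of an n-element set.
B(n) satisfies the recurrence: B(n+1) = sum_k C(n,k)*B(k).
B(11) = 678570


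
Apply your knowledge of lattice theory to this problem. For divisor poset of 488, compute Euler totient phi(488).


phi(n) = n * prod_{p|n} (1 - 1/p).
Prime divisors of 488: [2, 61]
phi(488) = 488 * (1 - 1/2) * (1 - 1/61)
phi(488) = 240


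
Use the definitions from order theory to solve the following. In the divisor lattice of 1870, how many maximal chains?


A maximal chain goes from the minimum element to a maximal element via cover relations.
Counting all min-to-max paths in the cover graph.
Total maximal chains: 24


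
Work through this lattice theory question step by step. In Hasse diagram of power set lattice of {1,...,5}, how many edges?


A cover relation a -< b holds when a < b with no c strictly between.
Cover relations:
  {} -< {1}
  {} -< {2}
  {} -< {3}
  {} -< {4}
  {} -< {5}
  {1} -< {1,2}
  {1} -< {1,3}
  {1} -< {1,4}
  ...72 more
Total: 80


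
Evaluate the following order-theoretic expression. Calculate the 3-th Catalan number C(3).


C(n) = C(2n, n) / (n+1).
C(6, 3) = 20
C(3) = 20 / 4 = 5


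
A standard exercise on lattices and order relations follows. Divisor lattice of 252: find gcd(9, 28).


In a divisor lattice, meet = gcd (greatest common divisor).
By Euclidean algorithm or factoring: gcd(9,28) = 1


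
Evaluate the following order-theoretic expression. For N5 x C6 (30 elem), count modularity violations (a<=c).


Modular law: if a <= c then a v (b ^ c) = (a v b) ^ c.
Check all triples (a,b,c) with a <= c among 30 elements.
  e.g. a=(a,0), b=(c,0), c=(b,0): lhs=(a,0) != rhs=(b,0)
  e.g. a=(a,0), b=(c,1), c=(b,0): lhs=(a,0) != rhs=(b,0)
Total violating triples: 126


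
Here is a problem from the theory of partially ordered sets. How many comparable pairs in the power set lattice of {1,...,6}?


A comparable pair {a,b} has a < b or b < a in the order.
Count unordered pairs where one element is strictly below the other.
Examples: {{},{1}}, {{},{2}}, {{},{3}}, {{},{4}}, ...
Total comparable pairs: 665


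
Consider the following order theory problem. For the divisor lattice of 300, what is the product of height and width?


Height = length of longest chain minus 1; width = size of largest antichain.
A maximum chain: 1 | 5 | 25 | 75 | 150 | 300  (height 5).
A maximum antichain: {4, 6, 10, 15, 25}  (width 5).
Product = 5 * 5 = 25


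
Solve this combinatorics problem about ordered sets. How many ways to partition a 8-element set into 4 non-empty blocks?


S(n,k) = k*S(n-1,k) + S(n-1,k-1).
S(7,4) = 350, S(7,3) = 301
S(8,4) = 4*350 + 301 = 1400 + 301
S(8,4) = 1701


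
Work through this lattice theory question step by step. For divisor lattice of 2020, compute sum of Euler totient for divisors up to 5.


Divisors of 2020 up to 5: [1, 2, 4, 5]
phi values: [1, 1, 2, 4]
Sum = 8


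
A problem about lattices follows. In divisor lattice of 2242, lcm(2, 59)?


Join=lcm.
gcd(2,59)=1
lcm=118


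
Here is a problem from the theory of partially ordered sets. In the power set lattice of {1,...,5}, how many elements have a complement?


An element a is complemented if some b has a meet b = bottom, a join b = top.
every subset A has complement S\A, so all elements are complemented.
Complemented elements: {}, {1}, {2}, {3}, {4}, {5}, ... (26 more)
Count: 32


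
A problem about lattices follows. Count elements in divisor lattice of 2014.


Divisors of 2014: [1, 2, 19, 38, 53, 106, 1007, 2014]
Count: 8


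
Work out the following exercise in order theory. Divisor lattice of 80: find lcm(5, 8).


In a divisor lattice, join = lcm (least common multiple).
gcd(5,8) = 1
lcm(5,8) = 5*8/gcd = 40/1 = 40


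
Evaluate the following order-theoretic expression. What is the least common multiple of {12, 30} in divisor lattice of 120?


In a divisor lattice, join = lcm (least common multiple).
Compute lcm iteratively: start with first element, then lcm(current, next).
Elements: [12, 30]
lcm(12,30) = 60
Final lcm = 60


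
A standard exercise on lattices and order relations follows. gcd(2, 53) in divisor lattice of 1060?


Meet=gcd.
gcd(2,53)=1


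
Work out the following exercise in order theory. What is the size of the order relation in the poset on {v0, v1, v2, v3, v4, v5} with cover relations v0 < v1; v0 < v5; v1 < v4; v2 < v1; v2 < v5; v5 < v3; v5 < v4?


The order relation is {(a,b) : a <= b}, reflexive so it includes (a,a).
Examples: (v0,v0), (v0,v1), (v0,v3), (v0,v4), (v0,v5), ...
Total ordered pairs: 17


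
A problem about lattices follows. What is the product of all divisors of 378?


Divisors of 378: [1, 2, 3, 6, 7, 9, 14, 18, 21, 27, 42, 54, 63, 126, 189, 378]
Product = n^(d(n)/2) = 378^(16/2)
Product = 416806419029812551936


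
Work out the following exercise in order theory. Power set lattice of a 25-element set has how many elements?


Power set = 2^n.
2^25 = 33554432


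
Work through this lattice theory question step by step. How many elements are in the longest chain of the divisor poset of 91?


A chain is a totally ordered subset; we count the number of elements in a maximum chain.
Compute, for each element x, the size of the longest chain ending at x:
  1: 1
  7: 2
  13: 2
  91: 3
A maximum chain: 1 < 7 < 91
Number of elements in the longest chain: 3


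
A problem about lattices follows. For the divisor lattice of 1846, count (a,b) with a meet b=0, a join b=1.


Complement pair (a,b): a meet b = bottom, a join b = top.
Here: gcd(a,b)=1 and lcm(a,b)=1846, i.e. a*b=1846 with a,b coprime.
Pairs found: (1,1846), (2,923), (13,142), (26,71), ... (4 more)
Total ordered pairs: 8


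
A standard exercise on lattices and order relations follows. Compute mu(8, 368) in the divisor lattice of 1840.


In a divisor lattice, mu(a,b) = mu(b/a) where mu is the classical Mobius function.
b/a = 368/8 = 46
Prime factorization of 46: primes [2, 23]
46 is squarefree with 2 prime factor(s), so mu(46) = (-1)^2 = 1


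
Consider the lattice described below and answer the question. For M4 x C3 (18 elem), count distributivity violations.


Distributive law: a ^ (b v c) = (a ^ b) v (a ^ c).
Check all 18^3 = 5832 ordered triples (a,b,c).
  e.g. a=(a1,0), b=(a2,0), c=(a3,0): lhs=(a1,0) != rhs=(0,0)
  e.g. a=(a1,0), b=(a2,0), c=(a3,1): lhs=(a1,0) != rhs=(0,0)
Total violating triples: 648


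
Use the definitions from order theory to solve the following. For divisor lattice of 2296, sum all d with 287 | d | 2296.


Interval [287,2296] in divisors of 2296: [287, 574, 1148, 2296]
Sum = 4305


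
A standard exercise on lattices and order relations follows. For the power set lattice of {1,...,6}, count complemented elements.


An element a is complemented if some b has a meet b = bottom, a join b = top.
every subset A has complement S\A, so all elements are complemented.
Complemented elements: {}, {1}, {2}, {3}, {4}, {5}, ... (58 more)
Count: 64


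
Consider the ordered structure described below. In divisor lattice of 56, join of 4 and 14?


In a divisor lattice, join = lcm (least common multiple).
gcd(4,14) = 2
lcm(4,14) = 4*14/gcd = 56/2 = 28


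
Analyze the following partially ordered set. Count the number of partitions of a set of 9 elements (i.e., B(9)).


B(n) = number of set partitions of an n-element set.
B(n) satisfies the recurrence: B(n+1) = sum_k C(n,k)*B(k).
B(9) = 21147


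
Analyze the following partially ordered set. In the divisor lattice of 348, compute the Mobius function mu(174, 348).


In a divisor lattice, mu(a,b) = mu(b/a) where mu is the classical Mobius function.
b/a = 348/174 = 2
Prime factorization of 2: primes [2]
2 is squarefree with 1 prime factor(s), so mu(2) = (-1)^1 = -1


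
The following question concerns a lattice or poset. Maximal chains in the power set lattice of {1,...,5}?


A maximal chain goes from the minimum element to a maximal element via cover relations.
Counting all min-to-max paths in the cover graph.
Total maximal chains: 120


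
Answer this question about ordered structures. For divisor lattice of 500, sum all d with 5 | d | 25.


Interval [5,25] in divisors of 500: [5, 25]
Sum = 30


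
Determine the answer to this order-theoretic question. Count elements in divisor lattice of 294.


Divisors of 294: [1, 2, 3, 6, 7, 14, 21, 42, 49, 98, 147, 294]
Count: 12


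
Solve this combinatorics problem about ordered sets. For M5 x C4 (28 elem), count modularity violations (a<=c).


Modular law: if a <= c then a v (b ^ c) = (a v b) ^ c.
Check all triples (a,b,c) with a <= c among 28 elements.
This lattice is modular (diamonds M_m and their chain-products are modular).
Total violating triples: 0


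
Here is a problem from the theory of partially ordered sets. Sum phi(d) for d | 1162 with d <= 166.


Divisors of 1162 up to 166: [1, 2, 7, 14, 83, 166]
phi values: [1, 1, 6, 6, 82, 82]
Sum = 178


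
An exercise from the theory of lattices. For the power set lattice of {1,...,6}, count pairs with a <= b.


The order relation is {(a,b) : a <= b}, reflexive so it includes (a,a).
Examples: ({},{}), ({},{1,2}), ({},{1,2,3}), ({},{1,2,3,4}), ({},{1,2,3,4,5}), ...
Total ordered pairs: 729


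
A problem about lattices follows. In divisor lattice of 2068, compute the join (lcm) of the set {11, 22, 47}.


In a divisor lattice, join = lcm (least common multiple).
Compute lcm iteratively: start with first element, then lcm(current, next).
Elements: [11, 22, 47]
lcm(11,22) = 22
lcm(22,47) = 1034
Final lcm = 1034


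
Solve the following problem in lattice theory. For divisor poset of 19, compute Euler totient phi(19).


phi(n) = n * prod_{p|n} (1 - 1/p).
Prime divisors of 19: [19]
phi(19) = 19 * (1 - 1/19)
phi(19) = 18


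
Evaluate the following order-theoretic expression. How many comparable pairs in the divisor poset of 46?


A comparable pair {a,b} has a < b or b < a in the order.
Count unordered pairs where one element is strictly below the other.
Examples: {1,2}, {1,23}, {1,46}, {2,46}, ...
Total comparable pairs: 5


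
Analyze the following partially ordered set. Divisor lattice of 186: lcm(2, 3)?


Join=lcm.
gcd(2,3)=1
lcm=6


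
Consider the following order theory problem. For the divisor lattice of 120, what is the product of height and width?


Height = length of longest chain minus 1; width = size of largest antichain.
A maximum chain: 1 | 5 | 15 | 30 | 60 | 120  (height 5).
A maximum antichain: {4, 6, 10, 15}  (width 4).
Product = 5 * 4 = 20


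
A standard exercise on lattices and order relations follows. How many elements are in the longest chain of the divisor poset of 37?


A chain is a totally ordered subset; we count the number of elements in a maximum chain.
Compute, for each element x, the size of the longest chain ending at x:
  1: 1
  37: 2
A maximum chain: 1 < 37
Number of elements in the longest chain: 2


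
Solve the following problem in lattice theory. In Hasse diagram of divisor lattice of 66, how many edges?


A cover relation a -< b holds when a < b with no c strictly between.
Cover relations:
  1 -< 2
  1 -< 3
  1 -< 11
  2 -< 6
  2 -< 22
  3 -< 6
  3 -< 33
  6 -< 66
  ...4 more
Total: 12


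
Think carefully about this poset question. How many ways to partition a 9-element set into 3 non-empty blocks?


S(n,k) = k*S(n-1,k) + S(n-1,k-1).
S(8,3) = 966, S(8,2) = 127
S(9,3) = 3*966 + 127 = 2898 + 127
S(9,3) = 3025


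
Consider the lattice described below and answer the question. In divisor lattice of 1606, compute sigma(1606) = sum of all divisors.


sigma(n) = sum of divisors.
Divisors of 1606: [1, 2, 11, 22, 73, 146, 803, 1606]
Sum = 2664


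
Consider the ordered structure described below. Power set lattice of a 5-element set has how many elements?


Power set = 2^n.
2^5 = 32


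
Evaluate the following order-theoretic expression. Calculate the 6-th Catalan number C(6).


C(n) = C(2n, n) / (n+1).
C(12, 6) = 924
C(6) = 924 / 7 = 132


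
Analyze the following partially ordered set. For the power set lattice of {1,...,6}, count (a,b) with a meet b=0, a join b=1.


Complement pair (a,b): a meet b = bottom, a join b = top.
Here: A intersect B = {} and A union B = {1,...,6}.
Pairs found: ({},{1,2,3,4,5,6}), ({1},{2,3,4,5,6}), ({2},{1,3,4,5,6}), ({3},{1,2,4,5,6}), ... (60 more)
Total ordered pairs: 64


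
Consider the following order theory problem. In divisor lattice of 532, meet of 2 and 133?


In a divisor lattice, meet = gcd (greatest common divisor).
By Euclidean algorithm or factoring: gcd(2,133) = 1


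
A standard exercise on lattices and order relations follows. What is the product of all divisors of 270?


Divisors of 270: [1, 2, 3, 5, 6, 9, 10, 15, 18, 27, 30, 45, 54, 90, 135, 270]
Product = n^(d(n)/2) = 270^(16/2)
Product = 28242953648100000000


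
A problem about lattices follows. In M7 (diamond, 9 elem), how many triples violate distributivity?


Distributive law: a ^ (b v c) = (a ^ b) v (a ^ c).
Check all 9^3 = 729 ordered triples (a,b,c).
  e.g. a=a1, b=a2, c=a3: lhs=a1 != rhs=0
  e.g. a=a1, b=a2, c=a4: lhs=a1 != rhs=0
Total violating triples: 210


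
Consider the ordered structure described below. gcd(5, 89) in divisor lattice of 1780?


Meet=gcd.
gcd(5,89)=1


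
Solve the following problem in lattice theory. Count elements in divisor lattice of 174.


Divisors of 174: [1, 2, 3, 6, 29, 58, 87, 174]
Count: 8


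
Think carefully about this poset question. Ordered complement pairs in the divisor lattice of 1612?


Complement pair (a,b): a meet b = bottom, a join b = top.
Here: gcd(a,b)=1 and lcm(a,b)=1612, i.e. a*b=1612 with a,b coprime.
Pairs found: (1,1612), (4,403), (13,124), (31,52), ... (4 more)
Total ordered pairs: 8


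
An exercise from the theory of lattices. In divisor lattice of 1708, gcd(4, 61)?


Meet=gcd.
gcd(4,61)=1


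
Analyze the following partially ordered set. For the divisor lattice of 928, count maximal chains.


A maximal chain goes from the minimum element to a maximal element via cover relations.
Counting all min-to-max paths in the cover graph.
Total maximal chains: 6


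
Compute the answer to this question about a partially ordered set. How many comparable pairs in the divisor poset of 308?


A comparable pair {a,b} has a < b or b < a in the order.
Count unordered pairs where one element is strictly below the other.
Examples: {1,2}, {1,4}, {1,7}, {1,11}, ...
Total comparable pairs: 42
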